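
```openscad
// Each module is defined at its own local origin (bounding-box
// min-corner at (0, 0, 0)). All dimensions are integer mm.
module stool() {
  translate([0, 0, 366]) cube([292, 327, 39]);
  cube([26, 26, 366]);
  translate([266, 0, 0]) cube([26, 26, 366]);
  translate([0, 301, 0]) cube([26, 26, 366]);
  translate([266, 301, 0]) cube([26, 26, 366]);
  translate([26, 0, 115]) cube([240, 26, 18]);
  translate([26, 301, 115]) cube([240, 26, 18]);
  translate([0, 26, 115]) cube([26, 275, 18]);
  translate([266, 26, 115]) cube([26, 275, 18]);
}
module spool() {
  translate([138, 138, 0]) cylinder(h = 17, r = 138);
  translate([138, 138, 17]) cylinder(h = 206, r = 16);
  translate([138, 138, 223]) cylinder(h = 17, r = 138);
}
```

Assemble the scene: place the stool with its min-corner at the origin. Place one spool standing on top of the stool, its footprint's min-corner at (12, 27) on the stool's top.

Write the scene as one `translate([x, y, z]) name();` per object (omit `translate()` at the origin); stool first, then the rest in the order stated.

stool();
translate([12, 27, 405]) spool();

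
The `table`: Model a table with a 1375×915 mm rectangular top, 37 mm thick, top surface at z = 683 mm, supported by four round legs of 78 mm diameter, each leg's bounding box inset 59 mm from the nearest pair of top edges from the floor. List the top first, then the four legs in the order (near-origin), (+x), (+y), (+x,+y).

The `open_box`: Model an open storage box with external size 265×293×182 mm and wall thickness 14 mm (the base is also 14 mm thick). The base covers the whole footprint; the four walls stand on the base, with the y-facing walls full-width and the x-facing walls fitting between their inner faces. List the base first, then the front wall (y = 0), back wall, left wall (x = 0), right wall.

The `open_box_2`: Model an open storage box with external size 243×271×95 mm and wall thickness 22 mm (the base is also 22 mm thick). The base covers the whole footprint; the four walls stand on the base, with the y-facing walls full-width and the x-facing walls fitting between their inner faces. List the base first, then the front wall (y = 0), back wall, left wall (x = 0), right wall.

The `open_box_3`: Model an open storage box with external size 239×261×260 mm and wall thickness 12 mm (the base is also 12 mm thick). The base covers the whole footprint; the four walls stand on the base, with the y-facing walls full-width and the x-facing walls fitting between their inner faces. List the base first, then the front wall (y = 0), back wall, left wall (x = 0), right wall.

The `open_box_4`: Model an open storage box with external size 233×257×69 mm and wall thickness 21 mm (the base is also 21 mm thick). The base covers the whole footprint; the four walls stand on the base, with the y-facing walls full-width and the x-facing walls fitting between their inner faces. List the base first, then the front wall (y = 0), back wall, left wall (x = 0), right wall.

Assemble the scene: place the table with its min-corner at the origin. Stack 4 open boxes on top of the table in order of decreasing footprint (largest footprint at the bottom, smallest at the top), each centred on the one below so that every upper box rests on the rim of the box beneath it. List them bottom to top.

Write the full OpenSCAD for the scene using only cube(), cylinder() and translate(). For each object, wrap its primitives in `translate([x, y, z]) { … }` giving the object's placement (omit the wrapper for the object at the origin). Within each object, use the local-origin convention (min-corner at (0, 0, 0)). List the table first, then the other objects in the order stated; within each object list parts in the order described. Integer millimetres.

translate([0, 0, 646]) cube([1375, 915, 37]);
translate([98, 98, 0]) cylinder(h = 646, r = 39);
translate([1277, 98, 0]) cylinder(h = 646, r = 39);
translate([98, 817, 0]) cylinder(h = 646, r = 39);
translate([1277, 817, 0]) cylinder(h = 646, r = 39);
translate([555, 311, 683]) {
  cube([265, 293, 14]);
  translate([0, 0, 14]) cube([265, 14, 168]);
  translate([0, 279, 14]) cube([265, 14, 168]);
  translate([0, 14, 14]) cube([14, 265, 168]);
  translate([251, 14, 14]) cube([14, 265, 168]);
}
translate([566, 322, 865]) {
  cube([243, 271, 22]);
  translate([0, 0, 22]) cube([243, 22, 73]);
  translate([0, 249, 22]) cube([243, 22, 73]);
  translate([0, 22, 22]) cube([22, 227, 73]);
  translate([221, 22, 22]) cube([22, 227, 73]);
}
translate([568, 327, 960]) {
  cube([239, 261, 12]);
  translate([0, 0, 12]) cube([239, 12, 248]);
  translate([0, 249, 12]) cube([239, 12, 248]);
  translate([0, 12, 12]) cube([12, 237, 248]);
  translate([227, 12, 12]) cube([12, 237, 248]);
}
translate([571, 329, 1220]) {
  cube([233, 257, 21]);
  translate([0, 0, 21]) cube([233, 21, 48]);
  translate([0, 236, 21]) cube([233, 21, 48]);
  translate([0, 21, 21]) cube([21, 215, 48]);
  translate([212, 21, 21]) cube([21, 215, 48]);
}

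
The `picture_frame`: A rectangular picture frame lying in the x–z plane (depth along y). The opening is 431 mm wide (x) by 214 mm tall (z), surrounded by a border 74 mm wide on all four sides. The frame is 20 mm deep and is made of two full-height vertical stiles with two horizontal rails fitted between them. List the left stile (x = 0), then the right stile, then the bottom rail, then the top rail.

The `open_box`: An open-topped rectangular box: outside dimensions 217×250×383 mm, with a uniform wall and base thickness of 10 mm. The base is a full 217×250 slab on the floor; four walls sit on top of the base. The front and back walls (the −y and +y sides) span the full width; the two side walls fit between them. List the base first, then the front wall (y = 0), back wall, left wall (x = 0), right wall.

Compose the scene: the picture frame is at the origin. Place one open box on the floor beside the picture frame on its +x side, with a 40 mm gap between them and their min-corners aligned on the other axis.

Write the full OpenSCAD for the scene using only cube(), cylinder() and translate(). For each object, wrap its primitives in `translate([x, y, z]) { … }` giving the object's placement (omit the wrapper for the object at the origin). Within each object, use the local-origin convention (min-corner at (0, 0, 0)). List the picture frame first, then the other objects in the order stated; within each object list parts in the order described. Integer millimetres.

cube([74, 20, 362]);
translate([505, 0, 0]) cube([74, 20, 362]);
translate([74, 0, 0]) cube([431, 20, 74]);
translate([74, 0, 288]) cube([431, 20, 74]);
translate([619, 0, 0]) {
  cube([217, 250, 10]);
  translate([0, 0, 10]) cube([217, 10, 373]);
  translate([0, 240, 10]) cube([217, 10, 373]);
  translate([0, 10, 10]) cube([10, 230, 373]);
  translate([207, 10, 10]) cube([10, 230, 373]);
}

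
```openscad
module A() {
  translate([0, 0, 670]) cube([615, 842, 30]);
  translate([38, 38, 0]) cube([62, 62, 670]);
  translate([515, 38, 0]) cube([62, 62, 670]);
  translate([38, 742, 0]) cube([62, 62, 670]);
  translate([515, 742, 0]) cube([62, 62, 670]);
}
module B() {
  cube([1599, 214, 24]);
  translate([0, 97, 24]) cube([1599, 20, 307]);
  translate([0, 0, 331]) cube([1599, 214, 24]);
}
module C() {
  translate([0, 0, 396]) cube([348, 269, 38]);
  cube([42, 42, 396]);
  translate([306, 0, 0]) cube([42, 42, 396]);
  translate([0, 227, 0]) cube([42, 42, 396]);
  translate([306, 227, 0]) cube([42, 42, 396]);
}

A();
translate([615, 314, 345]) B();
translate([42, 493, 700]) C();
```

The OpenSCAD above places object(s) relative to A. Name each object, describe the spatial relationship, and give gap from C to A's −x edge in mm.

The stool's min-x is at 42; the table's min-x is 0; gap = 42 mm.

A is a table. B is an I-beam. C is a stool. The I-beam is beside the table with their tops flush at z = 700. The stool is on top of the table. The gap from the stool to the table's −x edge is 42 mm.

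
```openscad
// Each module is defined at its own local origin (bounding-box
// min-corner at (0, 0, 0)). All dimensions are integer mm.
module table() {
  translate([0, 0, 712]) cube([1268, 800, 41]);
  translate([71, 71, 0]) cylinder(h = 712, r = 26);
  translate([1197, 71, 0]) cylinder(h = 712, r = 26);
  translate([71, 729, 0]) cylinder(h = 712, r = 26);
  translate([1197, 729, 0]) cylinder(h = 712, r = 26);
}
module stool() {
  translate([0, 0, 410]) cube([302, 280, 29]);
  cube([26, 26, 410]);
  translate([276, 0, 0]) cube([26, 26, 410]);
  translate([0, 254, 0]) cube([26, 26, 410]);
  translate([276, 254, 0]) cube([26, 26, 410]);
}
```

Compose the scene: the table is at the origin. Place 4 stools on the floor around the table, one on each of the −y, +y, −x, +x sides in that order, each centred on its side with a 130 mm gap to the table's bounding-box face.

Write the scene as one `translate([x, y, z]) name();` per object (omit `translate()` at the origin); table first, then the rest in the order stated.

table();
translate([483, -410, 0]) stool();
translate([483, 930, 0]) stool();
translate([-432, 260, 0]) stool();
translate([1398, 260, 0]) stool();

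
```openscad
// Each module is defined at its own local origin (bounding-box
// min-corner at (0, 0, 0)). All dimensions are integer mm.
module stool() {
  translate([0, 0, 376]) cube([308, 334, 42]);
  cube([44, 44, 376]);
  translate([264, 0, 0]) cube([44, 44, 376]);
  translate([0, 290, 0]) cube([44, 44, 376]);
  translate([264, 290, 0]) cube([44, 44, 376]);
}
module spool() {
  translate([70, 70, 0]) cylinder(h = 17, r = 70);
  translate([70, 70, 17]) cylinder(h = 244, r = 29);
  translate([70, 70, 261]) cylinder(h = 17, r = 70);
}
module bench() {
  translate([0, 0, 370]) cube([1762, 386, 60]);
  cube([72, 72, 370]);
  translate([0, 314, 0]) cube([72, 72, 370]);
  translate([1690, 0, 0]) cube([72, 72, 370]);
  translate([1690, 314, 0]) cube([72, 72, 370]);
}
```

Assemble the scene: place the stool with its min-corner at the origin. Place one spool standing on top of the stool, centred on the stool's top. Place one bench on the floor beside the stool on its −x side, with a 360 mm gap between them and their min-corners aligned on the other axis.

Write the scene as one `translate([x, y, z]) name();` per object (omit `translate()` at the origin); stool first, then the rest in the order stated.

stool();
translate([84, 97, 418]) spool();
translate([-2122, 0, 0]) bench();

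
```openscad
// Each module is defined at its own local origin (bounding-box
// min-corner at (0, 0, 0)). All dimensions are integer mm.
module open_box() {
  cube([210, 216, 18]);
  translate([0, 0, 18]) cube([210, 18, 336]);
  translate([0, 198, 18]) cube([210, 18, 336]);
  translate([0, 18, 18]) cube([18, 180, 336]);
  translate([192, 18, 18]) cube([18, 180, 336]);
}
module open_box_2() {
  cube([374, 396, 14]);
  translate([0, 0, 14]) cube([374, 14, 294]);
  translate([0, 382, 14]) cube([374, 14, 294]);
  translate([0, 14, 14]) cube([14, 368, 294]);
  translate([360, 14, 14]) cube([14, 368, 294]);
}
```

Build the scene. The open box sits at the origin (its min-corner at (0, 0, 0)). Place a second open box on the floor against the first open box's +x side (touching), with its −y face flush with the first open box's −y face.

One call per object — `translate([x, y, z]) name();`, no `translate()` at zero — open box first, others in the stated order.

open_box();
translate([210, 0, 0]) open_box_2();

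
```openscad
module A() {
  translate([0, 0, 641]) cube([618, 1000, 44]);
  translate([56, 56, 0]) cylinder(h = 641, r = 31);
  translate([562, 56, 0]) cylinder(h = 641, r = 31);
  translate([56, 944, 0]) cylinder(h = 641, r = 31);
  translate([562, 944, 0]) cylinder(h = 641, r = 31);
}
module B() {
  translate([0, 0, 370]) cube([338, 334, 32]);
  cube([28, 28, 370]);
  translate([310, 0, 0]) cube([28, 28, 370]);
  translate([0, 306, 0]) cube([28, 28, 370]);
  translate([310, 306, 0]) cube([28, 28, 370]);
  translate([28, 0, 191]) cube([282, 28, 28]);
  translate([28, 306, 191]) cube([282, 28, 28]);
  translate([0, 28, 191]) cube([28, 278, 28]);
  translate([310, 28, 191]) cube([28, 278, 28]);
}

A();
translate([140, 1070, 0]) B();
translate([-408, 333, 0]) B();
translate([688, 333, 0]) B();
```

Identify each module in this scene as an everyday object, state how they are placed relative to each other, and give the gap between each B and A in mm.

A is a table. B is a stool. Three stools sit around the table at the +y, −x, +x sides. The gap between each stool and the table is 70 mm.

Each stool's nearest face is 70 mm from the table's bounding box.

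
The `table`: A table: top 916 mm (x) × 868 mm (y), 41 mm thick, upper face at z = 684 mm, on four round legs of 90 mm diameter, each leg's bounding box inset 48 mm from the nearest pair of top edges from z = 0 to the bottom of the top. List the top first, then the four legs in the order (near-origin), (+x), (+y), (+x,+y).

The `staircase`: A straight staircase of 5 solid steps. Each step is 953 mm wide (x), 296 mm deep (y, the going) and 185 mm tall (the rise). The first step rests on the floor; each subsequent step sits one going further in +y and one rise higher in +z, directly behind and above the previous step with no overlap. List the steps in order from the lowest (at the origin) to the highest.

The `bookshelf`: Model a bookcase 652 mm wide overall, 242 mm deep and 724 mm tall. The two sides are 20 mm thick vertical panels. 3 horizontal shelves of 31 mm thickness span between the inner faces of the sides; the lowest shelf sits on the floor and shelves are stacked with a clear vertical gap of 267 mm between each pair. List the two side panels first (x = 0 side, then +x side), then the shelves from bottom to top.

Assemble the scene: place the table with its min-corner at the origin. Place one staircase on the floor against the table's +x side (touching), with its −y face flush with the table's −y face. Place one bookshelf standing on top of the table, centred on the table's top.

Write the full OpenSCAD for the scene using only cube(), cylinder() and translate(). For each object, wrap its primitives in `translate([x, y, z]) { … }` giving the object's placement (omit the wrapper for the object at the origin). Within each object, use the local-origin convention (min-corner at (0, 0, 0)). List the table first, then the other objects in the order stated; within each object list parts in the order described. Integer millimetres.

translate([0, 0, 643]) cube([916, 868, 41]);
translate([93, 93, 0]) cylinder(h = 643, r = 45);
translate([823, 93, 0]) cylinder(h = 643, r = 45);
translate([93, 775, 0]) cylinder(h = 643, r = 45);
translate([823, 775, 0]) cylinder(h = 643, r = 45);
translate([916, 0, 0]) {
  cube([953, 296, 185]);
  translate([0, 296, 185]) cube([953, 296, 185]);
  translate([0, 592, 370]) cube([953, 296, 185]);
  translate([0, 888, 555]) cube([953, 296, 185]);
  translate([0, 1184, 740]) cube([953, 296, 185]);
}
translate([132, 313, 684]) {
  cube([20, 242, 724]);
  translate([632, 0, 0]) cube([20, 242, 724]);
  translate([20, 0, 0]) cube([612, 242, 31]);
  translate([20, 0, 298]) cube([612, 242, 31]);
  translate([20, 0, 596]) cube([612, 242, 31]);
}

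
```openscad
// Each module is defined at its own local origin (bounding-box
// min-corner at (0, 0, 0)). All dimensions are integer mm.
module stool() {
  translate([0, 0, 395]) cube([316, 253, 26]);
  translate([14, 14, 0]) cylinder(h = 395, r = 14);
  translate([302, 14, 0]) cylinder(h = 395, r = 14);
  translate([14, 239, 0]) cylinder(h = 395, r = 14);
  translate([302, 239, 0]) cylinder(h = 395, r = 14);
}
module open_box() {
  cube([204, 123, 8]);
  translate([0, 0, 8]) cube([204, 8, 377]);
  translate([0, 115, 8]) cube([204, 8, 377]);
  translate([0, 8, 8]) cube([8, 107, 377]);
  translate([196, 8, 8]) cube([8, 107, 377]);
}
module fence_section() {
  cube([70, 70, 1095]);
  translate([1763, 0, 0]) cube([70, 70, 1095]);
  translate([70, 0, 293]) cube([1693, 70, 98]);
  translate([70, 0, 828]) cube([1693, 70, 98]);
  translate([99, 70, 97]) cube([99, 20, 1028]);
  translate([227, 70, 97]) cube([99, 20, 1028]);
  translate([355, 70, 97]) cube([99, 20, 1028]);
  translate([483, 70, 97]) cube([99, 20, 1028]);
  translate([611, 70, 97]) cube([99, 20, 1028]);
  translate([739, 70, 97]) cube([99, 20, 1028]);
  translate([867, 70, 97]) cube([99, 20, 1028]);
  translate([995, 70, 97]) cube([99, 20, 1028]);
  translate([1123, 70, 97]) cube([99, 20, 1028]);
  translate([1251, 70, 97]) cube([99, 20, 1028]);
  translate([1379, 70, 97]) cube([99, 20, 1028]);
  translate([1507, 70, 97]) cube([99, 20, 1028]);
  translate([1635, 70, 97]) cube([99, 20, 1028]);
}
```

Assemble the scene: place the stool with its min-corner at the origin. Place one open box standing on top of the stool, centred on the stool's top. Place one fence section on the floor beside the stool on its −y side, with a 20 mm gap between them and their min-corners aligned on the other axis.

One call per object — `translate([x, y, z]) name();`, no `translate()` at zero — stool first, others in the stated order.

stool();
translate([56, 65, 421]) open_box();
translate([0, -110, 0]) fence_section();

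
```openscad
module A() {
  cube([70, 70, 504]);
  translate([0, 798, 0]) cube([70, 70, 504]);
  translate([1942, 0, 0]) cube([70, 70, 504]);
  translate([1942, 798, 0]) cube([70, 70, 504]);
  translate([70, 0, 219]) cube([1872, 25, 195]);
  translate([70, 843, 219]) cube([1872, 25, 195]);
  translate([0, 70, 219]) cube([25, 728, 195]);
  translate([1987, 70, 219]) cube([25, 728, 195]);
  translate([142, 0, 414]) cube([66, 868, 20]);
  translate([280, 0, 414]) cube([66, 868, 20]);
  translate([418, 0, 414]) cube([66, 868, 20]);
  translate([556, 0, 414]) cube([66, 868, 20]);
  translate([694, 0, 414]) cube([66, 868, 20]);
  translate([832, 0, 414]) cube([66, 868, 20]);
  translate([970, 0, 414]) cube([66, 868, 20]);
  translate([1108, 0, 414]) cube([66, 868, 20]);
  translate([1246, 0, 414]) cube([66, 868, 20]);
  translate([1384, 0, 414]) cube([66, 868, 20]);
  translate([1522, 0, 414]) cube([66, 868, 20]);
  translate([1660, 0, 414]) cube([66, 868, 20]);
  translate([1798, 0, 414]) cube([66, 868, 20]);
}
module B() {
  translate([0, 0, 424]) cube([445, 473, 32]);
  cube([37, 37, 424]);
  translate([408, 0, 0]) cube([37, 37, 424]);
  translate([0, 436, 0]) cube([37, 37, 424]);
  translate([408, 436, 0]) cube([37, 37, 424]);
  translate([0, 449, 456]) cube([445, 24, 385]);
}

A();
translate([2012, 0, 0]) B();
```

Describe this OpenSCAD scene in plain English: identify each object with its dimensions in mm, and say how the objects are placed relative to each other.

A is a bed frame 2012 mm long (x) by 868 mm wide (y). Four 70×70 mm corner posts, 504 mm tall, at the corners of the footprint. Four rails of 25 mm thickness and 195 mm height run between adjacent posts with their undersides at z = 219 mm, their outer faces flush with the outside of the frame (the two x-running rails run between the posts' inner faces; the two y-running rails run between the posts' inner faces). 13 slats, each 66 mm wide (x) and 20 mm thick, lie across the top of the two x-running rails, running the full 868 mm width of the frame in y; the slats are evenly spaced along x between the inner faces of the end posts with equal gaps (rounded down to the nearest mm) at the −x end and between each pair — any rounding remainder accumulates at the +x end.

B is a chair. The seat is a 445×473×32 mm slab with its top at z = 456 mm, on four 37×37 mm corner legs (flush with the seat edges, standing on z = 0). A flat backrest 24 mm thick, 385 mm tall, spans the full seat width and rises from the seat top along its +y edge, rear face flush with the rear of the seat.

The chair is against the bed frame's +x side, with their −y faces flush.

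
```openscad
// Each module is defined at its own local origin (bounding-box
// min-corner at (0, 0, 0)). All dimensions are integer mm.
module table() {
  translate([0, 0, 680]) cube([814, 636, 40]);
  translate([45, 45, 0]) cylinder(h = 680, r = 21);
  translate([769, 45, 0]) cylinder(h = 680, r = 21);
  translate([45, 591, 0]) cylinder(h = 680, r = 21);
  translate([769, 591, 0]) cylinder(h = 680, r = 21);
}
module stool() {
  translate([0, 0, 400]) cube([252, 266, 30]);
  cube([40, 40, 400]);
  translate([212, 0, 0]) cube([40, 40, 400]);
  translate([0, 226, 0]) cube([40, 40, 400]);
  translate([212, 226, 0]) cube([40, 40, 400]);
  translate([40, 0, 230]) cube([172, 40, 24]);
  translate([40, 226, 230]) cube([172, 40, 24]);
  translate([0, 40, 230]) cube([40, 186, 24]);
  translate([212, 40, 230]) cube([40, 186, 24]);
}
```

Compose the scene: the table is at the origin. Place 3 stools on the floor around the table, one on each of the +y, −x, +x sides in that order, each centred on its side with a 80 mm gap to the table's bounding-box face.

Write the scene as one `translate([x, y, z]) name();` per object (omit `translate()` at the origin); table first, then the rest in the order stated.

table();
translate([281, 716, 0]) stool();
translate([-332, 185, 0]) stool();
translate([894, 185, 0]) stool();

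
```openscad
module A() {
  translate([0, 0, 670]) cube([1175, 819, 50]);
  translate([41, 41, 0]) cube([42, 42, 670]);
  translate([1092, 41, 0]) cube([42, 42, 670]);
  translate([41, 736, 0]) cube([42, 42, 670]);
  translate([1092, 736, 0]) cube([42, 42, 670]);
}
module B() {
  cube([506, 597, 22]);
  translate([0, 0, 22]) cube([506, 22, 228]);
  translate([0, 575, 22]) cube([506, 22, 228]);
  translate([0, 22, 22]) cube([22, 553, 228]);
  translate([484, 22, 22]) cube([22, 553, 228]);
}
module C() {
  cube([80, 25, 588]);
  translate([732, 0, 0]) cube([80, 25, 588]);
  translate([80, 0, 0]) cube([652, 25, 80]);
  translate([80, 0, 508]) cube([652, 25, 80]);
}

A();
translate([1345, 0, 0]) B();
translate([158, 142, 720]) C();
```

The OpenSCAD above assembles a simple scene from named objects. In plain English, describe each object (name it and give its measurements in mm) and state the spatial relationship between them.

A is a rectangular dining table. The top is 1175×819×50 mm with its upper surface at z = 720 mm. It stands on four 42×42 mm square legs, each inset 41 mm from the nearest pair of top edges, running from the floor to the underside of the top.

B is an open storage box with external size 506×597×250 mm and wall thickness 22 mm (the base is also 22 mm thick). The base covers the whole footprint; the four walls stand on the base, with the y-facing walls full-width and the x-facing walls fitting between their inner faces.

C is a rectangular picture frame lying in the x–z plane (depth along y). The opening is 652 mm wide (x) by 428 mm tall (z), surrounded by a border 80 mm wide on all four sides. The frame is 25 mm deep and is made of two full-height vertical stiles with two horizontal rails fitted between them.

The open box is on the floor beside the table on its +x side. The picture frame is on top of the table.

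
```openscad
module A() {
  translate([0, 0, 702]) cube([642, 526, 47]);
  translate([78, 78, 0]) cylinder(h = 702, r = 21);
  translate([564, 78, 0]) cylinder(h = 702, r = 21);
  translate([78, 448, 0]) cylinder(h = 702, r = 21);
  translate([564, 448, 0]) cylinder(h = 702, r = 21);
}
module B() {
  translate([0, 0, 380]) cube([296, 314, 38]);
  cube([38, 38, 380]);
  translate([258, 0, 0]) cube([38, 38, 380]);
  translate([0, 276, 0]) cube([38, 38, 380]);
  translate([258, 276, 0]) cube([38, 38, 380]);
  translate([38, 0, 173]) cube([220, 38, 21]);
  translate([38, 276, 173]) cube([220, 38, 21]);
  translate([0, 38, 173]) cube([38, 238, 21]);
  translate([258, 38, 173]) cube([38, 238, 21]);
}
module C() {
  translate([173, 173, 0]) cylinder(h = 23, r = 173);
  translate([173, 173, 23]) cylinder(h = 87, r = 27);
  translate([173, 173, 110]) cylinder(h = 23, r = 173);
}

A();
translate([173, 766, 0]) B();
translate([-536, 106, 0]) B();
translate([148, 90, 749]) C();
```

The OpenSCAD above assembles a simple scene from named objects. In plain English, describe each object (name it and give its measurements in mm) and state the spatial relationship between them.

A is a rectangular dining table. The top is 642×526×47 mm with its upper surface at z = 749 mm. It stands on four round legs of 42 mm diameter, each leg's bounding box inset 57 mm from the nearest pair of top edges, running from the floor to the underside of the top.

B is a simple wooden stool: a rectangular seat 296 mm (x) by 314 mm (y), 38 mm thick, top face at z = 418 mm, on four square legs, each 38×38 mm in cross-section. The legs rest on z = 0, each flush with a corner of the seat. Four stretchers, 38 mm wide and 21 mm tall, connect adjacent legs with their undersides at z = 173 mm, each running between the inner faces of the legs it joins and aligned with the legs' outer faces on the other axis.

C is a spool: two coaxial disc flanges of radius 173 mm and thickness 23 mm, joined by a core cylinder of radius 27 mm and height 87 mm. The lower flange rests on z = 0 and the three cylinders share a vertical axis.

Two stools sit around the table at the +y, −x sides. The spool is on top of the table, centred.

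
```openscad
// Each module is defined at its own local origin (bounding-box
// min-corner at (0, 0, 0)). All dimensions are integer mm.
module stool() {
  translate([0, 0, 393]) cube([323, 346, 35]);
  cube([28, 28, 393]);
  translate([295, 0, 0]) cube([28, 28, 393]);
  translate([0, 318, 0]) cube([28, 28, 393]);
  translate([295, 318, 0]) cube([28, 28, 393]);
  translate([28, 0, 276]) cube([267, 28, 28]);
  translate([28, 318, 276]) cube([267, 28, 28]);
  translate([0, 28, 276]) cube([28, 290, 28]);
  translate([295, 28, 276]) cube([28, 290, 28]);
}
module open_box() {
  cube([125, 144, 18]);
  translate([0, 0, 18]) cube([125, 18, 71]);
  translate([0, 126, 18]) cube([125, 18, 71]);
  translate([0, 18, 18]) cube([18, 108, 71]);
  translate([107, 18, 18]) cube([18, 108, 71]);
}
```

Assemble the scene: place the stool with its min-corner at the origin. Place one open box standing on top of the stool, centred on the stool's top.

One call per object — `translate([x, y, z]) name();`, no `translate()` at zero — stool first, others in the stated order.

stool();
translate([99, 101, 428]) open_box();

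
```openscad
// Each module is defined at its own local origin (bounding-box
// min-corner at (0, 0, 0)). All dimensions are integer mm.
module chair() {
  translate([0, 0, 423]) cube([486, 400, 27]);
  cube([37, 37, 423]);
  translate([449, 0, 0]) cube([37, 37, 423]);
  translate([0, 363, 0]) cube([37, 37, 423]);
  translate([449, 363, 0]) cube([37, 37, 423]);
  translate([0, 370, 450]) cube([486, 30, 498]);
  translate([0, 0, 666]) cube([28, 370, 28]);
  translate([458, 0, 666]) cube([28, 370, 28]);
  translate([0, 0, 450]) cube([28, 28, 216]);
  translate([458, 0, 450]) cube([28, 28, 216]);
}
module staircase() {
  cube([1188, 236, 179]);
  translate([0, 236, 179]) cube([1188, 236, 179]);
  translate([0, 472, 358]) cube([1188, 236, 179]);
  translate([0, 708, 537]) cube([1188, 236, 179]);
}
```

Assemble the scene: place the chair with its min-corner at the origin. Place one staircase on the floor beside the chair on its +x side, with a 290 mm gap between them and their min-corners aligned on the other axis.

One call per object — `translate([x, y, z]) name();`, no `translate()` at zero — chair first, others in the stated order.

chair();
translate([776, 0, 0]) staircase();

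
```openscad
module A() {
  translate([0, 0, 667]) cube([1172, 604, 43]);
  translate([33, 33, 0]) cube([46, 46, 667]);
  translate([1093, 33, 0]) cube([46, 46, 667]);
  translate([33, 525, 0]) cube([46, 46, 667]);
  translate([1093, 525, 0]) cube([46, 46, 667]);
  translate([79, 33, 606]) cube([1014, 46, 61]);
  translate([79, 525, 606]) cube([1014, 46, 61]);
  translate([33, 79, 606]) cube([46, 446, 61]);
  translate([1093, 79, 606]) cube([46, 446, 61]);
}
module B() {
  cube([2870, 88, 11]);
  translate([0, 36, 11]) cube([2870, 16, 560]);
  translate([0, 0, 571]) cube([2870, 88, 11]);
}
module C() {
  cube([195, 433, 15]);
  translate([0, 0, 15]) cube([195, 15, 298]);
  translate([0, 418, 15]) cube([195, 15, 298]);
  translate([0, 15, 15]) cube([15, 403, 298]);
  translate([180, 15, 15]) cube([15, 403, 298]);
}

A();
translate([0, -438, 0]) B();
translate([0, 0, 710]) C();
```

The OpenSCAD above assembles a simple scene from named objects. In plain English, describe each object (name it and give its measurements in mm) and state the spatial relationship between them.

A is a rectangular dining table. The top is 1172×604×43 mm with its upper surface at z = 710 mm. It stands on four 46×46 mm square legs, each inset 33 mm from the nearest pair of top edges, running from the floor to the underside of the top. Four apron rails, 46 mm thick and 61 mm tall, run between adjacent legs with their top edges flush with the underside of the top and their outer faces flush with the legs' outer faces.

B is an I-beam lying along x, 2870 mm long. Overall section height 582 mm. Two flanges 88 mm wide (y) and 11 mm thick, one on the floor and one at the top; a web 16 mm thick runs between them, centred on the flange width.

C is an open storage box with external size 195×433×313 mm and wall thickness 15 mm (the base is also 15 mm thick). The base covers the whole footprint; the four walls stand on the base, with the y-facing walls full-width and the x-facing walls fitting between their inner faces.

The I-beam is on the floor beside the table on its −y side. The open box is on top of the table.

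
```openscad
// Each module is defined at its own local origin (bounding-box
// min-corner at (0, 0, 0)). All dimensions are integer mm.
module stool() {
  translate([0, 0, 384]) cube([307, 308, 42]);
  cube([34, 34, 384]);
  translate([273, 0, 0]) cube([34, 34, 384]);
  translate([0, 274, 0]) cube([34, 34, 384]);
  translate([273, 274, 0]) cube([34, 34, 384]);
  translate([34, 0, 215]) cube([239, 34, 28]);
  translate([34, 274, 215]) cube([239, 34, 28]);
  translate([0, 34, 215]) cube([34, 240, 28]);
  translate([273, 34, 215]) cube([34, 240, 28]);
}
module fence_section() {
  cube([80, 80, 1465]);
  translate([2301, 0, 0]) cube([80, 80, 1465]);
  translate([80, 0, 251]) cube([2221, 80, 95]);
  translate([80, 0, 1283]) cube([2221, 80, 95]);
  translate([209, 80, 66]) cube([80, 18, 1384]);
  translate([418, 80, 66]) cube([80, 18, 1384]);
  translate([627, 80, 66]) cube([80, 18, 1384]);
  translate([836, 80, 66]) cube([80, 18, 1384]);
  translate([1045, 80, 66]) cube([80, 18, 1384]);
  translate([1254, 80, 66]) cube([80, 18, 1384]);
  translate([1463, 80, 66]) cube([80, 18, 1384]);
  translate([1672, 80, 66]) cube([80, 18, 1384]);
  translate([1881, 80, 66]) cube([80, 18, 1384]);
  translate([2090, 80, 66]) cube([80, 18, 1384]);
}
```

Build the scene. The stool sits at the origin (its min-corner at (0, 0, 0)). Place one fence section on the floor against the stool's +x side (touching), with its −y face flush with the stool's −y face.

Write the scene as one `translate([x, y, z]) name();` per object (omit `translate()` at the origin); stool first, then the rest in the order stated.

stool();
translate([307, 0, 0]) fence_section();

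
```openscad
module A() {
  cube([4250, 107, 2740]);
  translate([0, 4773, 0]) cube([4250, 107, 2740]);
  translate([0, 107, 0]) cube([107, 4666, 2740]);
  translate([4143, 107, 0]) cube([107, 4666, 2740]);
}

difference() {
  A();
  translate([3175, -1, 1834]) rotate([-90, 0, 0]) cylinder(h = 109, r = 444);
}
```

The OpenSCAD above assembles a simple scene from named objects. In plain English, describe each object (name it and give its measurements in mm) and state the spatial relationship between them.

A is the wall frame of a small rectangular building: four walls, each 2740 mm tall and 107 mm thick, enclosing a footprint 4250 mm (x) by 4880 mm (y) outside-to-outside, with no floor or roof. The front and back walls (the −y and +y sides) span the full width; the two side walls fit between them.

The house frame has a circular hole of radius 444 mm through its front wall, centred at (x = 3175, z = 1834).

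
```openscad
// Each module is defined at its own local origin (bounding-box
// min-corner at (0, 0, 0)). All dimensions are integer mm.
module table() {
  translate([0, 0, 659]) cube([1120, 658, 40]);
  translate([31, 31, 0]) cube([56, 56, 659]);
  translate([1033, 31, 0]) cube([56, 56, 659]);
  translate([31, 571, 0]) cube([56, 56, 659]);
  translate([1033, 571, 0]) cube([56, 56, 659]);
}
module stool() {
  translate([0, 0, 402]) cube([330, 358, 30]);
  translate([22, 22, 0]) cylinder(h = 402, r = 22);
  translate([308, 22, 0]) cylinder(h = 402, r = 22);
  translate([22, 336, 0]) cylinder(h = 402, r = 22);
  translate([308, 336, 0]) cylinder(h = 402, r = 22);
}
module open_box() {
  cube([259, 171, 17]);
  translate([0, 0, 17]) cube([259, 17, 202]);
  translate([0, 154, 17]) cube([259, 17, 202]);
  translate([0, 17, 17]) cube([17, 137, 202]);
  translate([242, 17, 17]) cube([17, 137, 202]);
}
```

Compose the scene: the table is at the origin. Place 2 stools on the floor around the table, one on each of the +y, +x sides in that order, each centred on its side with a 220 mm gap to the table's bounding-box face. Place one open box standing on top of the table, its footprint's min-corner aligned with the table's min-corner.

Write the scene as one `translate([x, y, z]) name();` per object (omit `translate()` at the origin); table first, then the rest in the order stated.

table();
translate([395, 878, 0]) stool();
translate([1340, 150, 0]) stool();
translate([0, 0, 699]) open_box();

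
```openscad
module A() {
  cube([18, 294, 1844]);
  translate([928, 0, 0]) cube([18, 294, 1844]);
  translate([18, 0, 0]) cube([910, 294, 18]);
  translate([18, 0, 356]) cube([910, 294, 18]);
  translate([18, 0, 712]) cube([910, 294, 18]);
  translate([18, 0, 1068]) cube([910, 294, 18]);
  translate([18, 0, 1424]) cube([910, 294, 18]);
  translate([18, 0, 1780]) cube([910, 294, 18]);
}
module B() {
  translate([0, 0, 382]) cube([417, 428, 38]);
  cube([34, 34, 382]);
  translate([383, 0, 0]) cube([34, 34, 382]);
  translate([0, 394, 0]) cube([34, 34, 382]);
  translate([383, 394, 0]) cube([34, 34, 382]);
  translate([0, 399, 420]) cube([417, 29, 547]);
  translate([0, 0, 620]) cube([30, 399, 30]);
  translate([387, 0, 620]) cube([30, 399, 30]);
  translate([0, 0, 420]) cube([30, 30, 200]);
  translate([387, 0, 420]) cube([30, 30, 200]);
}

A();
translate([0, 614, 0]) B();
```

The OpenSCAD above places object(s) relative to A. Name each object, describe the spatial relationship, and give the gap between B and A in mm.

The chair's nearest face is 320 mm from the bookshelf's +y face.

A is a bookshelf. B is a chair. The chair is on the floor beside the bookshelf on its +y side. The gap between the chair and the bookshelf is 320 mm.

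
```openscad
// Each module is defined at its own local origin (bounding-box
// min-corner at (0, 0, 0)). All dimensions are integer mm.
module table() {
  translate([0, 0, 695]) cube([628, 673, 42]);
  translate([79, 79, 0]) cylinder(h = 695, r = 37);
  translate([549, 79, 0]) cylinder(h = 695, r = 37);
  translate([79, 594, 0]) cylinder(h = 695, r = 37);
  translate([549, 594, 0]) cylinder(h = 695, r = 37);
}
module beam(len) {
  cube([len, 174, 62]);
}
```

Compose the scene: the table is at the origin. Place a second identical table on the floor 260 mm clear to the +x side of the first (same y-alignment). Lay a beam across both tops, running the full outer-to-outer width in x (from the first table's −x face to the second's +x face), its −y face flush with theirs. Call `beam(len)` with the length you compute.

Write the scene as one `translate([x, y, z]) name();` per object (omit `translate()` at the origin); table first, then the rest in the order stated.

table();
translate([888, 0, 0]) table();
translate([0, 0, 737]) beam(1516);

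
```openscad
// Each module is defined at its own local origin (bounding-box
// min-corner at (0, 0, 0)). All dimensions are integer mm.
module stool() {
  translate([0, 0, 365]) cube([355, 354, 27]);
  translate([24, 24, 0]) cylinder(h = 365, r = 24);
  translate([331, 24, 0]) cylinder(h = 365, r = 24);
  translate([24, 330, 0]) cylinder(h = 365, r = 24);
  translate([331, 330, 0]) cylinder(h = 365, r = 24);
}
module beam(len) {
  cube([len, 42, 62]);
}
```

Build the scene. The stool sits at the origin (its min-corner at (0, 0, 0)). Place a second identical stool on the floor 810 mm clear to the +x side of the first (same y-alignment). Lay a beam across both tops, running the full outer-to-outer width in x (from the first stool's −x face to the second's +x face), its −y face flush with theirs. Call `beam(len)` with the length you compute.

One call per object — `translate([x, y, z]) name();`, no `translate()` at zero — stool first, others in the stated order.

stool();
translate([1165, 0, 0]) stool();
translate([0, 0, 392]) beam(1520);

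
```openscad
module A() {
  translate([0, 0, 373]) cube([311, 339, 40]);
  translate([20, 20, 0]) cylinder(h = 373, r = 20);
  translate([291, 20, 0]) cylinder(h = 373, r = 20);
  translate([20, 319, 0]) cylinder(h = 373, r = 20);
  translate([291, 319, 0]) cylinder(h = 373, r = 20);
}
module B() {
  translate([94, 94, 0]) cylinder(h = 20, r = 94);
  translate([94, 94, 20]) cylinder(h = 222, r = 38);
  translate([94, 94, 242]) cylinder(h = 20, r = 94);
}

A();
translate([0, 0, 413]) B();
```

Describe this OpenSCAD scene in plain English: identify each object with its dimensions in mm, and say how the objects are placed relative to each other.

A is a four-legged stool. The seat is a 311×339×40 mm slab whose top surface is at z = 413 mm; four round legs, each 40 mm in diameter, run from the floor (z = 0) to the underside of the seat, each leg's axis is inset half a diameter from the nearest pair of seat edges (so the leg's bounding box is flush with the corner).

B is a spool: two coaxial disc flanges of radius 94 mm and thickness 20 mm, joined by a core cylinder of radius 38 mm and height 222 mm. The lower flange rests on z = 0 and the three cylinders share a vertical axis.

The spool is on top of the stool.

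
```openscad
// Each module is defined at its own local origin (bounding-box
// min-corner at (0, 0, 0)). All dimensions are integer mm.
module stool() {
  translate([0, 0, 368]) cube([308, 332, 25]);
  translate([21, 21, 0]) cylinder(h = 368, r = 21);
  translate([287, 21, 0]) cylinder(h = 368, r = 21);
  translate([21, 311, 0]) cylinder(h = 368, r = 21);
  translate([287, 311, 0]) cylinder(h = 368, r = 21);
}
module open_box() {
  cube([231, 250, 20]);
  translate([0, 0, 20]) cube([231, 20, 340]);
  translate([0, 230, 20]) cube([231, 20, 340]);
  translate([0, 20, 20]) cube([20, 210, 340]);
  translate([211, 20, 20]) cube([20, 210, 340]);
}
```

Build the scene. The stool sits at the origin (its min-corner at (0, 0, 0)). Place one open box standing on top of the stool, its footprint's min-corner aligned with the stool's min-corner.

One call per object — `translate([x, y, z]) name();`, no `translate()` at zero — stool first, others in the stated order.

stool();
translate([0, 0, 393]) open_box();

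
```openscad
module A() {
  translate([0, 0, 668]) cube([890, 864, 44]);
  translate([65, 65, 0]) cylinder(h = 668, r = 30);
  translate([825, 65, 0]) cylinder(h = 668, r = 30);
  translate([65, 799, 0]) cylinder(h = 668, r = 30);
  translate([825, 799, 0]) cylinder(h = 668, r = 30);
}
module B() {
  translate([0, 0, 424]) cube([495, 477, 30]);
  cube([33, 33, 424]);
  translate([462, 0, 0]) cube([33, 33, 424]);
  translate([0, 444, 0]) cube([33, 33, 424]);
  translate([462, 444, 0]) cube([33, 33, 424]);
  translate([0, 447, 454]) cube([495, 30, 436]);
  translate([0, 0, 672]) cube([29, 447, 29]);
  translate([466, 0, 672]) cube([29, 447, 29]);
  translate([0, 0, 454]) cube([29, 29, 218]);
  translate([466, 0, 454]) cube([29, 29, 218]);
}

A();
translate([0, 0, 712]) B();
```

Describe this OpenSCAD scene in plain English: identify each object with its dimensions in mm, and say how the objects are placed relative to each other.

A is a table: top 890 mm (x) × 864 mm (y), 44 mm thick, upper face at z = 712 mm, on four round legs of 60 mm diameter, each leg's bounding box inset 35 mm from the nearest pair of top edges, running from z = 0 to the bottom of the top.

B is a chair: 495×477 mm seat, 30 mm thick, top at z = 454 mm, on four 33 mm square corner legs flush with the seat edges. A 30 mm thick backrest slab spans the full seat width, extending 436 mm above the seat top, its back face flush with the seat's +y edge. Two armrests of 29×29 mm section run along each side from the seat's front edge to the front of the backrest, top faces 247 mm above the seat top and outer faces flush with the seat's x-edges; a 29×29 mm post under the front of each armrest stands on the seat at the front corner.

The chair is on top of the table.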